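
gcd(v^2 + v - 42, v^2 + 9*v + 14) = v + 7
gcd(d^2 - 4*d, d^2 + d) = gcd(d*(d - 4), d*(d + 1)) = d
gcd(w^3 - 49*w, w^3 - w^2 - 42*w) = w^2 - 7*w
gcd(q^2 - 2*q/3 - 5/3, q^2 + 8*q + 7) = q + 1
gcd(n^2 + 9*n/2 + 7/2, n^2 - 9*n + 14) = 1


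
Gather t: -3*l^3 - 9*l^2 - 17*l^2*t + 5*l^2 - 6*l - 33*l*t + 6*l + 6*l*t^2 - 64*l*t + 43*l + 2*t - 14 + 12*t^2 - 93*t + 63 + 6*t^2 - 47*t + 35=-3*l^3 - 4*l^2 + 43*l + t^2*(6*l + 18) + t*(-17*l^2 - 97*l - 138) + 84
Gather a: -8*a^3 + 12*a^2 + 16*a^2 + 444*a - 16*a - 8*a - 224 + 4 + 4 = -8*a^3 + 28*a^2 + 420*a - 216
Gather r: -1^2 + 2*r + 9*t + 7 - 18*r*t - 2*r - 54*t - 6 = -18*r*t - 45*t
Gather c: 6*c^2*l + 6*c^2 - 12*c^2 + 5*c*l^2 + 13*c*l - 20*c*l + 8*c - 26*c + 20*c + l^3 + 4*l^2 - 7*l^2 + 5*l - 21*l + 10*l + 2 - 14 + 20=c^2*(6*l - 6) + c*(5*l^2 - 7*l + 2) + l^3 - 3*l^2 - 6*l + 8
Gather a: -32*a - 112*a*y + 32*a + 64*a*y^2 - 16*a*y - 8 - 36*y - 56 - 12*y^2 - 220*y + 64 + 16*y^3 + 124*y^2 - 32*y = a*(64*y^2 - 128*y) + 16*y^3 + 112*y^2 - 288*y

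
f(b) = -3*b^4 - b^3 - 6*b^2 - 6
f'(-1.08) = 24.58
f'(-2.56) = 212.39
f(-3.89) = -724.87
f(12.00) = -64806.00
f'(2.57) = -254.35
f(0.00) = -6.00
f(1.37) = -30.40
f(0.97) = -15.21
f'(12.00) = -21312.00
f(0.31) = -6.63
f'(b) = -12*b^3 - 3*b^2 - 12*b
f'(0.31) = -4.37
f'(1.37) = -52.93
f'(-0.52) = 7.12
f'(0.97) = -25.41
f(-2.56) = -157.39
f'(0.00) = 0.00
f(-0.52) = -7.70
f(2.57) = -193.48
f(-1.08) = -15.82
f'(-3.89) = 707.65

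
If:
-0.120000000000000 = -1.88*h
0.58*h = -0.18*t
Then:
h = 0.06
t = -0.21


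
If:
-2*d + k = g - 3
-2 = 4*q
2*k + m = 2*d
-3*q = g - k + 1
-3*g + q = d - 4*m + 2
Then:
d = 5/4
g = 41/44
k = 19/44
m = 18/11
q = -1/2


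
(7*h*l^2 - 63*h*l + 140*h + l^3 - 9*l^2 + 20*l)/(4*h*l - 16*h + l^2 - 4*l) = (7*h*l - 35*h + l^2 - 5*l)/(4*h + l)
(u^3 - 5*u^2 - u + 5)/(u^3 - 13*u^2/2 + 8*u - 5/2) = 2*(u + 1)/(2*u - 1)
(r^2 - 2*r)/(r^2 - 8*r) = (r - 2)/(r - 8)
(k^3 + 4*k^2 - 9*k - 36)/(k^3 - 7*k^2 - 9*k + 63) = (k + 4)/(k - 7)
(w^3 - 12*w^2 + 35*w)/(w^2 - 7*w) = w - 5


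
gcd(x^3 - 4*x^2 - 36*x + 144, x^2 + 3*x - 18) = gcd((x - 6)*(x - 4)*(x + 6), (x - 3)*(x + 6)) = x + 6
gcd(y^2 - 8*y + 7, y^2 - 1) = y - 1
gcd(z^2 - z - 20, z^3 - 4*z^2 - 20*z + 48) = z + 4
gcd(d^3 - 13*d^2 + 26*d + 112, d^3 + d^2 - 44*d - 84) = d^2 - 5*d - 14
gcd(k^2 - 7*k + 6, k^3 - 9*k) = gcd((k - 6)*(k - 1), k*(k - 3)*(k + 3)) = 1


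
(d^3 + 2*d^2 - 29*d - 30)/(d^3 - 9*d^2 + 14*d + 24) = (d^2 + d - 30)/(d^2 - 10*d + 24)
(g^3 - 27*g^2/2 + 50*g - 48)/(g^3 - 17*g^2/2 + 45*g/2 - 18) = (g - 8)/(g - 3)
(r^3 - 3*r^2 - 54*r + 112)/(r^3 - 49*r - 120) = (r^2 + 5*r - 14)/(r^2 + 8*r + 15)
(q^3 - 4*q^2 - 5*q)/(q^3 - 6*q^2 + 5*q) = (q + 1)/(q - 1)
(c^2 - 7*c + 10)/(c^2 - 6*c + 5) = (c - 2)/(c - 1)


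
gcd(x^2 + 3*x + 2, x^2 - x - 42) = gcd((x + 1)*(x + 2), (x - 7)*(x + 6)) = 1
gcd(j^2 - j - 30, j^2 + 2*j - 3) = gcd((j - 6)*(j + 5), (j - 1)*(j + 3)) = 1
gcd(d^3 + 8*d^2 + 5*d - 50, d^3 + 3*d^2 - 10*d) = d^2 + 3*d - 10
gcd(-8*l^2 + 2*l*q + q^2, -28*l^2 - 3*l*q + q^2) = 4*l + q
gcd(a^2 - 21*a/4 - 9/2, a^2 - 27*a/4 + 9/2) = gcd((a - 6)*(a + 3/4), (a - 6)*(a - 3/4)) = a - 6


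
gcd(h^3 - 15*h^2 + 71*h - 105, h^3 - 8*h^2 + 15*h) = h^2 - 8*h + 15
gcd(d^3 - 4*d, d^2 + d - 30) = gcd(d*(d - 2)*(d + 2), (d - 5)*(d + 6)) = 1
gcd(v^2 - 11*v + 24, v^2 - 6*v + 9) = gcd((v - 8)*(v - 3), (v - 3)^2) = v - 3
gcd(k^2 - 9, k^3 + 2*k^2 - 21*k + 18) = k - 3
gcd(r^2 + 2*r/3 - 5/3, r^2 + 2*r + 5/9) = r + 5/3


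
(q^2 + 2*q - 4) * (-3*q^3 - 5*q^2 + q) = -3*q^5 - 11*q^4 + 3*q^3 + 22*q^2 - 4*q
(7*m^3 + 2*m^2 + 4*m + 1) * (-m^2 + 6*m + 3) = -7*m^5 + 40*m^4 + 29*m^3 + 29*m^2 + 18*m + 3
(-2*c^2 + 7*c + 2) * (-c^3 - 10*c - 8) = 2*c^5 - 7*c^4 + 18*c^3 - 54*c^2 - 76*c - 16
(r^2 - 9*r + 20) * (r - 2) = r^3 - 11*r^2 + 38*r - 40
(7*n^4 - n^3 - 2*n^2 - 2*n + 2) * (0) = 0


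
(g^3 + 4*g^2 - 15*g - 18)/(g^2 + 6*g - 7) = (g^3 + 4*g^2 - 15*g - 18)/(g^2 + 6*g - 7)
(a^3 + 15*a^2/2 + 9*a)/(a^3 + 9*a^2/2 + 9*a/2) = (a + 6)/(a + 3)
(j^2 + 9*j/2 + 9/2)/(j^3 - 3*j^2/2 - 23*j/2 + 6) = (2*j + 3)/(2*j^2 - 9*j + 4)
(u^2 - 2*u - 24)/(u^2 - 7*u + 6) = (u + 4)/(u - 1)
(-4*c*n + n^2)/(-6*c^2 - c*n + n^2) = n*(4*c - n)/(6*c^2 + c*n - n^2)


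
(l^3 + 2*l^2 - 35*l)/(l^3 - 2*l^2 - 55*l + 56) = l*(l - 5)/(l^2 - 9*l + 8)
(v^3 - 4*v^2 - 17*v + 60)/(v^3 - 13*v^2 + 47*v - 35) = (v^2 + v - 12)/(v^2 - 8*v + 7)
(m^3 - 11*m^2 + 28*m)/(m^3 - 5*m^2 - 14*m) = (m - 4)/(m + 2)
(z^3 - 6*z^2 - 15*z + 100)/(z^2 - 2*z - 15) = (z^2 - z - 20)/(z + 3)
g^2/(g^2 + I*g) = g/(g + I)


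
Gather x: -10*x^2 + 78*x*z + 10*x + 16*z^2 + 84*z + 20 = -10*x^2 + x*(78*z + 10) + 16*z^2 + 84*z + 20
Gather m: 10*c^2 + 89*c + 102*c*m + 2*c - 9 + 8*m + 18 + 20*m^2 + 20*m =10*c^2 + 91*c + 20*m^2 + m*(102*c + 28) + 9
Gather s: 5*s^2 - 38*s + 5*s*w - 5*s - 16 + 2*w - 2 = 5*s^2 + s*(5*w - 43) + 2*w - 18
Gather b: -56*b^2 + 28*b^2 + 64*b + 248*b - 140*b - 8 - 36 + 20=-28*b^2 + 172*b - 24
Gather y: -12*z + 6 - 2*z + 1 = 7 - 14*z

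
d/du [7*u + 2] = 7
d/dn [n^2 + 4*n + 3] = 2*n + 4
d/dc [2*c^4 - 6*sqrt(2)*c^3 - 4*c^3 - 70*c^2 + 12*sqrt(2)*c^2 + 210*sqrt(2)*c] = 8*c^3 - 18*sqrt(2)*c^2 - 12*c^2 - 140*c + 24*sqrt(2)*c + 210*sqrt(2)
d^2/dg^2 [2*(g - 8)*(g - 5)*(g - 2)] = 12*g - 60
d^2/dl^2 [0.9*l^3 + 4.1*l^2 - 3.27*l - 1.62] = 5.4*l + 8.2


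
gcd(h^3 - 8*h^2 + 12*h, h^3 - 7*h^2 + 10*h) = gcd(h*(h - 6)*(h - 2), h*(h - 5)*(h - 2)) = h^2 - 2*h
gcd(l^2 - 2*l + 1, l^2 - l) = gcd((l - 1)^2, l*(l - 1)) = l - 1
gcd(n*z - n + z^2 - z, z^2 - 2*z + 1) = z - 1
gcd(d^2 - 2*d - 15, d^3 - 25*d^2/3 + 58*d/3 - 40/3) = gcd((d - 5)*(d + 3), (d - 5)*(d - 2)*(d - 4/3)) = d - 5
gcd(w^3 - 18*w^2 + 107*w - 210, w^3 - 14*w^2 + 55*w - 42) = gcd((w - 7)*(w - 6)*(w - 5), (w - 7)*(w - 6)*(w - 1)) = w^2 - 13*w + 42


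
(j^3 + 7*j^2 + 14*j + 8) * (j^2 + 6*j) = j^5 + 13*j^4 + 56*j^3 + 92*j^2 + 48*j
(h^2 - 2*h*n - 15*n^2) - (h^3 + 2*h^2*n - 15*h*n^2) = -h^3 - 2*h^2*n + h^2 + 15*h*n^2 - 2*h*n - 15*n^2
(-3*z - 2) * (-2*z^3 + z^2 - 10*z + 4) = 6*z^4 + z^3 + 28*z^2 + 8*z - 8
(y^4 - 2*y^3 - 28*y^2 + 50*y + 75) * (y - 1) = y^5 - 3*y^4 - 26*y^3 + 78*y^2 + 25*y - 75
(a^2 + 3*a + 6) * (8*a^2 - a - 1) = 8*a^4 + 23*a^3 + 44*a^2 - 9*a - 6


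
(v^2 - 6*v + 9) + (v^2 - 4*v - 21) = 2*v^2 - 10*v - 12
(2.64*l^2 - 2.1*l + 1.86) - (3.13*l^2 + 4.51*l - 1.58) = -0.49*l^2 - 6.61*l + 3.44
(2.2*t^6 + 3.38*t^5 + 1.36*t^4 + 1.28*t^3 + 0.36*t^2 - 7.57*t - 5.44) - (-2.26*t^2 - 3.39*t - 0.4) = 2.2*t^6 + 3.38*t^5 + 1.36*t^4 + 1.28*t^3 + 2.62*t^2 - 4.18*t - 5.04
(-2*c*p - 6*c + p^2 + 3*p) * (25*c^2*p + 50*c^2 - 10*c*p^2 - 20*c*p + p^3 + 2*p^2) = -50*c^3*p^2 - 250*c^3*p - 300*c^3 + 45*c^2*p^3 + 225*c^2*p^2 + 270*c^2*p - 12*c*p^4 - 60*c*p^3 - 72*c*p^2 + p^5 + 5*p^4 + 6*p^3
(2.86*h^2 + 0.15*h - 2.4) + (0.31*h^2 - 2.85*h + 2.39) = 3.17*h^2 - 2.7*h - 0.00999999999999979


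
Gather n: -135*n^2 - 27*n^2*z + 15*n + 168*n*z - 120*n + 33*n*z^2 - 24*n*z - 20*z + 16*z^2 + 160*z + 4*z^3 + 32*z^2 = n^2*(-27*z - 135) + n*(33*z^2 + 144*z - 105) + 4*z^3 + 48*z^2 + 140*z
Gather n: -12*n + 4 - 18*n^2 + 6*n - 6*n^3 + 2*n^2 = -6*n^3 - 16*n^2 - 6*n + 4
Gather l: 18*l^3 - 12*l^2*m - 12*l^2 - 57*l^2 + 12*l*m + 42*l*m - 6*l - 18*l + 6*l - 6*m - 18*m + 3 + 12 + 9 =18*l^3 + l^2*(-12*m - 69) + l*(54*m - 18) - 24*m + 24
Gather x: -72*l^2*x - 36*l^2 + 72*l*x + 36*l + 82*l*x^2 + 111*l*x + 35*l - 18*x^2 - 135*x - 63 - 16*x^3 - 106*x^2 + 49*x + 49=-36*l^2 + 71*l - 16*x^3 + x^2*(82*l - 124) + x*(-72*l^2 + 183*l - 86) - 14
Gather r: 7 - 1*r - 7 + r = 0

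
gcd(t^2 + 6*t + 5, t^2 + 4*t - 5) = t + 5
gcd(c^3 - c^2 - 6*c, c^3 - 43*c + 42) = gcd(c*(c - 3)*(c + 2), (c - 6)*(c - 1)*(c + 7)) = 1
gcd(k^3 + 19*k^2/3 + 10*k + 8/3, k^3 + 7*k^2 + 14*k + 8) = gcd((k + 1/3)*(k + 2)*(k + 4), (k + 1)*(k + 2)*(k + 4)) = k^2 + 6*k + 8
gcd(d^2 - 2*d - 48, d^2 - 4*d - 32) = d - 8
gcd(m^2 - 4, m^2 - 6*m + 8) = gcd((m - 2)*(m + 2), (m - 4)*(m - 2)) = m - 2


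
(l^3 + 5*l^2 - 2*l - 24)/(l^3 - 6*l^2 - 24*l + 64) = (l + 3)/(l - 8)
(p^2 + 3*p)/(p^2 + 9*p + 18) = p/(p + 6)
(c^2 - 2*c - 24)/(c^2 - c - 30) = (c + 4)/(c + 5)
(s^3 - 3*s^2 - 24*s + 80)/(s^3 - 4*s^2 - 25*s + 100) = (s - 4)/(s - 5)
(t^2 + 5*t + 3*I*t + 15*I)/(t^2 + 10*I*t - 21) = (t + 5)/(t + 7*I)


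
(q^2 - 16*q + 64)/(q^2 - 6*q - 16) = (q - 8)/(q + 2)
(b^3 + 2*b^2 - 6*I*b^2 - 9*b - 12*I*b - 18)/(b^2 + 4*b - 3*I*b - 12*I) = (b^2 + b*(2 - 3*I) - 6*I)/(b + 4)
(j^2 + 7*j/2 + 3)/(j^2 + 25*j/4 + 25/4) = 2*(2*j^2 + 7*j + 6)/(4*j^2 + 25*j + 25)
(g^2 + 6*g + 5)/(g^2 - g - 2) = (g + 5)/(g - 2)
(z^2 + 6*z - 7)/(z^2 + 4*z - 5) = (z + 7)/(z + 5)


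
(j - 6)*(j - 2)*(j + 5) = j^3 - 3*j^2 - 28*j + 60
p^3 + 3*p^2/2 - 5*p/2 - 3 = (p - 3/2)*(p + 1)*(p + 2)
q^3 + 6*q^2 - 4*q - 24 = (q - 2)*(q + 2)*(q + 6)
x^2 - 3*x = x*(x - 3)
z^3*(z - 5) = z^4 - 5*z^3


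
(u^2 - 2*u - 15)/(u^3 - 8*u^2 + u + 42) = (u^2 - 2*u - 15)/(u^3 - 8*u^2 + u + 42)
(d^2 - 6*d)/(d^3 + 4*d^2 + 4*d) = (d - 6)/(d^2 + 4*d + 4)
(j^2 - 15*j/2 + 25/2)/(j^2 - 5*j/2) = (j - 5)/j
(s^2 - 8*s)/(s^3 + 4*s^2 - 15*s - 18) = s*(s - 8)/(s^3 + 4*s^2 - 15*s - 18)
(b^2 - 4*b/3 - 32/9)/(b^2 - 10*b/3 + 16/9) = (3*b + 4)/(3*b - 2)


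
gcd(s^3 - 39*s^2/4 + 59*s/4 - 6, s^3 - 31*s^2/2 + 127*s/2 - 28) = s - 8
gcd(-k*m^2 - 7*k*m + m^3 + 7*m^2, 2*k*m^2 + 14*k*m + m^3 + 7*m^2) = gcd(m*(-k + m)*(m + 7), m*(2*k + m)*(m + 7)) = m^2 + 7*m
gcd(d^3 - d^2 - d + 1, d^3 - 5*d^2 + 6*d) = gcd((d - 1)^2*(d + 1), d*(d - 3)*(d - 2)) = 1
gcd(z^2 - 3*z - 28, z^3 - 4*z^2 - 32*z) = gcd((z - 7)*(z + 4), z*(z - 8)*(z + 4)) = z + 4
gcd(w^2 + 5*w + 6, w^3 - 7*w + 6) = w + 3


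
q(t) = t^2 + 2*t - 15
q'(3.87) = 9.74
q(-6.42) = 13.38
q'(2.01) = 6.02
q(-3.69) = -8.76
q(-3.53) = -9.60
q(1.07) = -11.72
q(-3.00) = -12.00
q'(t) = 2*t + 2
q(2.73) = -2.09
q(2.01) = -6.94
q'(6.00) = 14.00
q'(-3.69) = -5.38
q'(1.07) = 4.14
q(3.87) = 7.72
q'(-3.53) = -5.06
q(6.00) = 33.00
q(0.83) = -12.65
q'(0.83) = 3.66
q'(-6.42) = -10.84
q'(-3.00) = -4.00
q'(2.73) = 7.46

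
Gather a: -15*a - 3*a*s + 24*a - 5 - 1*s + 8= a*(9 - 3*s) - s + 3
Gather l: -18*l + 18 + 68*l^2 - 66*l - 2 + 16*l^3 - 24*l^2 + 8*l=16*l^3 + 44*l^2 - 76*l + 16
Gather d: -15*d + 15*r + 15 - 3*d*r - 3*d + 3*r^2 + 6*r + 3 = d*(-3*r - 18) + 3*r^2 + 21*r + 18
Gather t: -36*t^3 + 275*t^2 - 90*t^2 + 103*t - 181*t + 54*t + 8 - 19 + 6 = -36*t^3 + 185*t^2 - 24*t - 5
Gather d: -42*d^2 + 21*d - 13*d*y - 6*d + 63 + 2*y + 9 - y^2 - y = -42*d^2 + d*(15 - 13*y) - y^2 + y + 72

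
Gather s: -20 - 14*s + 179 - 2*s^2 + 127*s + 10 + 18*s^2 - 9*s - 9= 16*s^2 + 104*s + 160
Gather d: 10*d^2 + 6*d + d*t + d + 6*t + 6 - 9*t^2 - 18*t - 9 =10*d^2 + d*(t + 7) - 9*t^2 - 12*t - 3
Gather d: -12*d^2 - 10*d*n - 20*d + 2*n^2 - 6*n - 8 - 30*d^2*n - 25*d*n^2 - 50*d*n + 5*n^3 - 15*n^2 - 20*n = d^2*(-30*n - 12) + d*(-25*n^2 - 60*n - 20) + 5*n^3 - 13*n^2 - 26*n - 8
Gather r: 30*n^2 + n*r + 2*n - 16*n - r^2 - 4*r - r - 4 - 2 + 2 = 30*n^2 - 14*n - r^2 + r*(n - 5) - 4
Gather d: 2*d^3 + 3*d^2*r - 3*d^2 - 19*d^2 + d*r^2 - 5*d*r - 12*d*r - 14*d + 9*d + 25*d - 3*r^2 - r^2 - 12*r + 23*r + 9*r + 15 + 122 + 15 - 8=2*d^3 + d^2*(3*r - 22) + d*(r^2 - 17*r + 20) - 4*r^2 + 20*r + 144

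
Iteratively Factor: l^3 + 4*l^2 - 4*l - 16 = (l + 2)*(l^2 + 2*l - 8) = (l - 2)*(l + 2)*(l + 4)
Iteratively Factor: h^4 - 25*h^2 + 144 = (h - 3)*(h^3 + 3*h^2 - 16*h - 48) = (h - 4)*(h - 3)*(h^2 + 7*h + 12) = (h - 4)*(h - 3)*(h + 3)*(h + 4)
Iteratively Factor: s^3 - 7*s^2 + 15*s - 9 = (s - 3)*(s^2 - 4*s + 3) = (s - 3)^2*(s - 1)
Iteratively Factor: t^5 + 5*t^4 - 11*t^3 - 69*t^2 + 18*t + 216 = (t - 3)*(t^4 + 8*t^3 + 13*t^2 - 30*t - 72) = (t - 3)*(t + 3)*(t^3 + 5*t^2 - 2*t - 24) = (t - 3)*(t + 3)*(t + 4)*(t^2 + t - 6) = (t - 3)*(t - 2)*(t + 3)*(t + 4)*(t + 3)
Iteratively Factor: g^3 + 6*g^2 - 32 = (g - 2)*(g^2 + 8*g + 16) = (g - 2)*(g + 4)*(g + 4)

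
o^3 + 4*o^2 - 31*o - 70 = (o - 5)*(o + 2)*(o + 7)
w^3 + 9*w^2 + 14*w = w*(w + 2)*(w + 7)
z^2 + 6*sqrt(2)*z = z*(z + 6*sqrt(2))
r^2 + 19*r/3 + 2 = (r + 1/3)*(r + 6)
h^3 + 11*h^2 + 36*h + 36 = (h + 2)*(h + 3)*(h + 6)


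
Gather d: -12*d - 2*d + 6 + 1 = 7 - 14*d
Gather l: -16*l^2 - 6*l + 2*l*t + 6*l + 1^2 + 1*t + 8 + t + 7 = -16*l^2 + 2*l*t + 2*t + 16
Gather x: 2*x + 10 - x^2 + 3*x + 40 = -x^2 + 5*x + 50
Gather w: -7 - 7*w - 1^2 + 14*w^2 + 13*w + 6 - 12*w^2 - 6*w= 2*w^2 - 2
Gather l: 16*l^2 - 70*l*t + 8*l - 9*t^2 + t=16*l^2 + l*(8 - 70*t) - 9*t^2 + t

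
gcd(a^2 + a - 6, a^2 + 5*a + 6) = a + 3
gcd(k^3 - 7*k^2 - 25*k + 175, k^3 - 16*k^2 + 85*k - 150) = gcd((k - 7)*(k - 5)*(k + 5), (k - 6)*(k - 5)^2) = k - 5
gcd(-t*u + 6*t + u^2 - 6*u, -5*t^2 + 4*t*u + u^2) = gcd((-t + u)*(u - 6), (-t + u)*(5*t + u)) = t - u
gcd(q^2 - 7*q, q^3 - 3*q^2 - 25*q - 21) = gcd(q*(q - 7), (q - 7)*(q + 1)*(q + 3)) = q - 7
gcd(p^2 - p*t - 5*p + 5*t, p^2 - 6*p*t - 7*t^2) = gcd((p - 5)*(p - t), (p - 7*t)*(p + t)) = 1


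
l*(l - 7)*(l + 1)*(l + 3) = l^4 - 3*l^3 - 25*l^2 - 21*l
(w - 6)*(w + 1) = w^2 - 5*w - 6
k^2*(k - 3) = k^3 - 3*k^2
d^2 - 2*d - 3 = (d - 3)*(d + 1)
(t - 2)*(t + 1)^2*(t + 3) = t^4 + 3*t^3 - 3*t^2 - 11*t - 6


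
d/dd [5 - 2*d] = -2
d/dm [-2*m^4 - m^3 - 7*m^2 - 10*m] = -8*m^3 - 3*m^2 - 14*m - 10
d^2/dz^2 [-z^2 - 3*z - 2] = -2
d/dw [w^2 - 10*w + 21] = 2*w - 10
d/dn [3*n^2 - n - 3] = 6*n - 1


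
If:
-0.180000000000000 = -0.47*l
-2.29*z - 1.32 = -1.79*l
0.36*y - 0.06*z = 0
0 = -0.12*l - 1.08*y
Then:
No Solution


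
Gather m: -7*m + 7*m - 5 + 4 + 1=0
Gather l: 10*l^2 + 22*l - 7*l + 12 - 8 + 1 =10*l^2 + 15*l + 5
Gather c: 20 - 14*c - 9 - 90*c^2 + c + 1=-90*c^2 - 13*c + 12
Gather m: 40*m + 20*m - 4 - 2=60*m - 6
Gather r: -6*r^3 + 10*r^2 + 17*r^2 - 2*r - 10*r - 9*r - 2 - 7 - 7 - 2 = -6*r^3 + 27*r^2 - 21*r - 18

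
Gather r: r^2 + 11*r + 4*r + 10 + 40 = r^2 + 15*r + 50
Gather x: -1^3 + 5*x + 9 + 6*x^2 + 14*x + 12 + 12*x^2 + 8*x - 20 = 18*x^2 + 27*x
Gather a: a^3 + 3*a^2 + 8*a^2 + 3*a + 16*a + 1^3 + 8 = a^3 + 11*a^2 + 19*a + 9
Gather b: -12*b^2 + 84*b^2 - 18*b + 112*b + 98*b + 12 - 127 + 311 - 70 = 72*b^2 + 192*b + 126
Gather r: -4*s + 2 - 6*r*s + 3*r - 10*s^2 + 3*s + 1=r*(3 - 6*s) - 10*s^2 - s + 3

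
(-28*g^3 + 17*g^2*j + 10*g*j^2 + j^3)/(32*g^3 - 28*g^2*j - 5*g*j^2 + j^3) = (-7*g - j)/(8*g - j)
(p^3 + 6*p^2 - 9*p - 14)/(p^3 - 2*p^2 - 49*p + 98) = (p + 1)/(p - 7)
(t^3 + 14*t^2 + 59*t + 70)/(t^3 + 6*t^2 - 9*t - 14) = (t^2 + 7*t + 10)/(t^2 - t - 2)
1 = 1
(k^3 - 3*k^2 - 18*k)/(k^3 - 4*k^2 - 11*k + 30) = k*(k - 6)/(k^2 - 7*k + 10)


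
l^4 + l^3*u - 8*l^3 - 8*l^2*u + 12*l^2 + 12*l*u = l*(l - 6)*(l - 2)*(l + u)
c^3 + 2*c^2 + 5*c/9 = c*(c + 1/3)*(c + 5/3)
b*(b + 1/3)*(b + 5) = b^3 + 16*b^2/3 + 5*b/3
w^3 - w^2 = w^2*(w - 1)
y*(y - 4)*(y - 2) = y^3 - 6*y^2 + 8*y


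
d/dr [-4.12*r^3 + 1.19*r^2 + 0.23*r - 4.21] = -12.36*r^2 + 2.38*r + 0.23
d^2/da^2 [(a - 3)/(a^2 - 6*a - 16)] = 2*(3*(3 - a)*(-a^2 + 6*a + 16) - 4*(a - 3)^3)/(-a^2 + 6*a + 16)^3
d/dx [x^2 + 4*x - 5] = 2*x + 4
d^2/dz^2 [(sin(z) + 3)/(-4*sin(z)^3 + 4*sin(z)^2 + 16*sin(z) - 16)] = (2*sin(z)^6 + 14*sin(z)^5 + 3*sin(z)^4 - 46*sin(z)^3 - 51*sin(z)^2 + 56*sin(z) + 76)/(2*(sin(z) - 2)^3*(sin(z) - 1)^2*(sin(z) + 2)^3)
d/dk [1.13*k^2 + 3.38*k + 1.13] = 2.26*k + 3.38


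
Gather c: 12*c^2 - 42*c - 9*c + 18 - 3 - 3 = 12*c^2 - 51*c + 12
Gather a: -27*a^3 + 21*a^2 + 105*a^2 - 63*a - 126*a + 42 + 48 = -27*a^3 + 126*a^2 - 189*a + 90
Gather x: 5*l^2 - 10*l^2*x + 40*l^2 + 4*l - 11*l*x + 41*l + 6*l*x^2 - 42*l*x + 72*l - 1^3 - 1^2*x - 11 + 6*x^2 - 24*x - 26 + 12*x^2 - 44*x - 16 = 45*l^2 + 117*l + x^2*(6*l + 18) + x*(-10*l^2 - 53*l - 69) - 54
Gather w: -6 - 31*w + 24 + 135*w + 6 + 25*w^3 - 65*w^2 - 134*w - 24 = 25*w^3 - 65*w^2 - 30*w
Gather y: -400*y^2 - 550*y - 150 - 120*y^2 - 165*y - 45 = -520*y^2 - 715*y - 195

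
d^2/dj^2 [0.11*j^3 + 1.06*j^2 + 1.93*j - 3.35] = 0.66*j + 2.12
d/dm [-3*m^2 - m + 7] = -6*m - 1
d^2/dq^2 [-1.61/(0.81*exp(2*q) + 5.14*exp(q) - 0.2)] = (-1.61*(1.62*exp(q) + 5.14)*(3.24*exp(q) + 10.28)*exp(q) + (5.2164*exp(q) + 8.2754)*(0.81*exp(2*q) + 5.14*exp(q) - 0.2))*exp(q)/(0.81*exp(2*q) + 5.14*exp(q) - 0.2)^3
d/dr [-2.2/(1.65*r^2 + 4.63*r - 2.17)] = (7.26*r + 10.186)/(1.65*r^2 + 4.63*r - 2.17)^2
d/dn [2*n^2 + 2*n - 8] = 4*n + 2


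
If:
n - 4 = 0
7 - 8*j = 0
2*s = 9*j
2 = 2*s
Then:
No Solution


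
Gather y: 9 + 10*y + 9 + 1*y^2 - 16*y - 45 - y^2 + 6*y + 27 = 0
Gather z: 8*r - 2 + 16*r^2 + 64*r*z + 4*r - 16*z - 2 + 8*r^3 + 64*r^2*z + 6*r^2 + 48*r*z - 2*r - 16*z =8*r^3 + 22*r^2 + 10*r + z*(64*r^2 + 112*r - 32) - 4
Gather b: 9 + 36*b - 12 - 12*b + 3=24*b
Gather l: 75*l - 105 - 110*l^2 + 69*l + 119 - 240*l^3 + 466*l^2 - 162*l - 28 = -240*l^3 + 356*l^2 - 18*l - 14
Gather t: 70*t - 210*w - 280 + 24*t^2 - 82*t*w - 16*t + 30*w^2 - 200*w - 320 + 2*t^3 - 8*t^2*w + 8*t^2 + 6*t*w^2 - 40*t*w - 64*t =2*t^3 + t^2*(32 - 8*w) + t*(6*w^2 - 122*w - 10) + 30*w^2 - 410*w - 600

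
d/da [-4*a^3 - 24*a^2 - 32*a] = -12*a^2 - 48*a - 32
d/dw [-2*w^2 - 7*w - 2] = -4*w - 7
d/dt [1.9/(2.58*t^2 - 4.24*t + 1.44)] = (8.056 - 9.804*t)/(2.58*t^2 - 4.24*t + 1.44)^2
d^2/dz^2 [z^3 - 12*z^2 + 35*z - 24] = 6*z - 24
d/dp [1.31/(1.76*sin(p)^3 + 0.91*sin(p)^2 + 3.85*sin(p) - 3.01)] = (-2.3842*sin(p) + 3.4584*cos(2*p) - 8.5019)*cos(p)/(1.76*sin(p)^3 + 0.91*sin(p)^2 + 3.85*sin(p) - 3.01)^2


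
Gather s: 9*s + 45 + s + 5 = 10*s + 50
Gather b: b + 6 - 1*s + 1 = b - s + 7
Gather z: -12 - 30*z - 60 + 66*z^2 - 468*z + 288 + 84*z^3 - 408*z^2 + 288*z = 84*z^3 - 342*z^2 - 210*z + 216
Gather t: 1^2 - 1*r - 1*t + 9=-r - t + 10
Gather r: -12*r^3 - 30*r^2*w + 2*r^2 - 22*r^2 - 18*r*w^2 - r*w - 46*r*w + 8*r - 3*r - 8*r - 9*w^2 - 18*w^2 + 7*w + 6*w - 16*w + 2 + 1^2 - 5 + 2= -12*r^3 + r^2*(-30*w - 20) + r*(-18*w^2 - 47*w - 3) - 27*w^2 - 3*w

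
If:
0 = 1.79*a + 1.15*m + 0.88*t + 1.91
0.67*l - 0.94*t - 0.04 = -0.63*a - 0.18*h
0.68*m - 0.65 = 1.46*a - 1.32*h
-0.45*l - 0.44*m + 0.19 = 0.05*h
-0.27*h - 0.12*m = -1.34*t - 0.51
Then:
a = -0.90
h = -0.56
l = 0.38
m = 0.11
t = -0.48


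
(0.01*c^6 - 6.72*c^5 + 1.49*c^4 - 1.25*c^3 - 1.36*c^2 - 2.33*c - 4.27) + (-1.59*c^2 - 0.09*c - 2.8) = 0.01*c^6 - 6.72*c^5 + 1.49*c^4 - 1.25*c^3 - 2.95*c^2 - 2.42*c - 7.07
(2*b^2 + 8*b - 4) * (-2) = -4*b^2 - 16*b + 8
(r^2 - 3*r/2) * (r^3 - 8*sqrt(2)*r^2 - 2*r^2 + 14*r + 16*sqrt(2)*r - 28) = r^5 - 8*sqrt(2)*r^4 - 7*r^4/2 + 17*r^3 + 28*sqrt(2)*r^3 - 49*r^2 - 24*sqrt(2)*r^2 + 42*r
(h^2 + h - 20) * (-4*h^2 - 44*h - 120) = -4*h^4 - 48*h^3 - 84*h^2 + 760*h + 2400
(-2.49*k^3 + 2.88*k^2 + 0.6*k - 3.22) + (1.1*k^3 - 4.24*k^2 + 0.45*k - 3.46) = -1.39*k^3 - 1.36*k^2 + 1.05*k - 6.68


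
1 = 1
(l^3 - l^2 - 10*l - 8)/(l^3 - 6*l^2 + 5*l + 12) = (l + 2)/(l - 3)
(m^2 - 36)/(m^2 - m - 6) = (36 - m^2)/(-m^2 + m + 6)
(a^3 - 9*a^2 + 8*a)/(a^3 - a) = (a - 8)/(a + 1)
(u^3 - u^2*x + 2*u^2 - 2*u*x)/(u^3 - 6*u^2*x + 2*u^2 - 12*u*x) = (-u + x)/(-u + 6*x)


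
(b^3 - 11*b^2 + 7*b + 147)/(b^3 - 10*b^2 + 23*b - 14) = (b^2 - 4*b - 21)/(b^2 - 3*b + 2)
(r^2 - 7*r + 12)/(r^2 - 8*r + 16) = (r - 3)/(r - 4)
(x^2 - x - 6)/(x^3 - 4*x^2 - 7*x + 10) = (x - 3)/(x^2 - 6*x + 5)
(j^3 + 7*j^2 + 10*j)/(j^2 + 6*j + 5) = j*(j + 2)/(j + 1)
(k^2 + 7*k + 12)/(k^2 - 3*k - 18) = (k + 4)/(k - 6)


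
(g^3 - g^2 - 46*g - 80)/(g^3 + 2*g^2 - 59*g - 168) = (g^2 + 7*g + 10)/(g^2 + 10*g + 21)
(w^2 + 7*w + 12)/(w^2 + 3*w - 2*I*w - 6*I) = (w + 4)/(w - 2*I)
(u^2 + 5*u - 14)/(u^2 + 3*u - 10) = (u + 7)/(u + 5)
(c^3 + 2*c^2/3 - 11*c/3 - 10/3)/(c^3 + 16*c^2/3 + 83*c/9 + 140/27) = 9*(c^2 - c - 2)/(9*c^2 + 33*c + 28)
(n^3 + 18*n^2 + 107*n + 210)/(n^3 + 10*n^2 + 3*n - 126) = (n + 5)/(n - 3)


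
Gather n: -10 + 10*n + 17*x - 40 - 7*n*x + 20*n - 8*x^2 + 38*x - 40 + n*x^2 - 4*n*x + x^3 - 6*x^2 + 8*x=n*(x^2 - 11*x + 30) + x^3 - 14*x^2 + 63*x - 90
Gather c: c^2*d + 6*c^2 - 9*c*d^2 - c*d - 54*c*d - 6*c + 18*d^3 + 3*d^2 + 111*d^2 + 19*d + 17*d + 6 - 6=c^2*(d + 6) + c*(-9*d^2 - 55*d - 6) + 18*d^3 + 114*d^2 + 36*d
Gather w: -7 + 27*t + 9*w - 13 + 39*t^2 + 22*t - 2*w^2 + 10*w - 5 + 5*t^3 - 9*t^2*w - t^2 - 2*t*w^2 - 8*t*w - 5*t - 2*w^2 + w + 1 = 5*t^3 + 38*t^2 + 44*t + w^2*(-2*t - 4) + w*(-9*t^2 - 8*t + 20) - 24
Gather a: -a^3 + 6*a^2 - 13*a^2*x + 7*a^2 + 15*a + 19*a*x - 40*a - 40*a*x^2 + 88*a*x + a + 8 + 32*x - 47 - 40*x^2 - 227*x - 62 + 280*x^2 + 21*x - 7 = -a^3 + a^2*(13 - 13*x) + a*(-40*x^2 + 107*x - 24) + 240*x^2 - 174*x - 108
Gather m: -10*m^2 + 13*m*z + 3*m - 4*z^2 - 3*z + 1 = -10*m^2 + m*(13*z + 3) - 4*z^2 - 3*z + 1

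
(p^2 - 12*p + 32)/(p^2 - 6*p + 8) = (p - 8)/(p - 2)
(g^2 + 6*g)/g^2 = (g + 6)/g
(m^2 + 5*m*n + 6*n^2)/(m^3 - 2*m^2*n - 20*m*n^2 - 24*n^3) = (m + 3*n)/(m^2 - 4*m*n - 12*n^2)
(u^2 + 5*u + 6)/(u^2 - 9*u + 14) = (u^2 + 5*u + 6)/(u^2 - 9*u + 14)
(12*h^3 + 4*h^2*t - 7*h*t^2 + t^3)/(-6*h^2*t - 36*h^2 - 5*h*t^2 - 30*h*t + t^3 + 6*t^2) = (-2*h + t)/(t + 6)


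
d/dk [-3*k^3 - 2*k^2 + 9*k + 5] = -9*k^2 - 4*k + 9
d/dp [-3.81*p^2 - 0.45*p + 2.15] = -7.62*p - 0.45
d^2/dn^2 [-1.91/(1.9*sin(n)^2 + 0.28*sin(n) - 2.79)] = (27.5804*sin(n)^4 + 3.04836*sin(n)^3 - 0.721216000000005*sin(n)^2 - 4.604628*sin(n) - 20.549308)/(1.9*sin(n)^2 + 0.28*sin(n) - 2.79)^3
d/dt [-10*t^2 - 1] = -20*t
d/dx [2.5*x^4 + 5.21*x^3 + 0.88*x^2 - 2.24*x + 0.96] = 10.0*x^3 + 15.63*x^2 + 1.76*x - 2.24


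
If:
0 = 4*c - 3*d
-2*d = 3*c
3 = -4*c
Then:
No Solution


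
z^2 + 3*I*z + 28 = (z - 4*I)*(z + 7*I)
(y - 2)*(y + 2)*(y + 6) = y^3 + 6*y^2 - 4*y - 24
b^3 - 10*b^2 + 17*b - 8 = (b - 8)*(b - 1)^2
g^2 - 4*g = g*(g - 4)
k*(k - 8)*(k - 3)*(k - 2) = k^4 - 13*k^3 + 46*k^2 - 48*k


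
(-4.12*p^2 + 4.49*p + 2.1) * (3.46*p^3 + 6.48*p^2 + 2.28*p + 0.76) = -14.2552*p^5 - 11.1622*p^4 + 26.9676*p^3 + 20.714*p^2 + 8.2004*p + 1.596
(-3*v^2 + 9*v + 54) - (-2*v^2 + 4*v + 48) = -v^2 + 5*v + 6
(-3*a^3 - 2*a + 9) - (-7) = -3*a^3 - 2*a + 16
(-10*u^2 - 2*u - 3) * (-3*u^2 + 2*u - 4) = 30*u^4 - 14*u^3 + 45*u^2 + 2*u + 12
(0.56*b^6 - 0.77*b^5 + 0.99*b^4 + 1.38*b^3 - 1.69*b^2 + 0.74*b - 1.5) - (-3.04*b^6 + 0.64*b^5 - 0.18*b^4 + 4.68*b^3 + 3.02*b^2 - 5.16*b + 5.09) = 3.6*b^6 - 1.41*b^5 + 1.17*b^4 - 3.3*b^3 - 4.71*b^2 + 5.9*b - 6.59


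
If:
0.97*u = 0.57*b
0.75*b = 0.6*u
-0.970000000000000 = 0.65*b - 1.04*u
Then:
No Solution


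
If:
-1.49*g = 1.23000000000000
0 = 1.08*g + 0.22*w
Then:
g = -0.83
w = 4.05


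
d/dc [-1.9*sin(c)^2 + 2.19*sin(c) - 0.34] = (2.19 - 3.8*sin(c))*cos(c)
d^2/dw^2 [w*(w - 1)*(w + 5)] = 6*w + 8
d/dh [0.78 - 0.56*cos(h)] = 0.56*sin(h)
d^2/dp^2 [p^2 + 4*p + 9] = 2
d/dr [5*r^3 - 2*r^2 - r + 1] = 15*r^2 - 4*r - 1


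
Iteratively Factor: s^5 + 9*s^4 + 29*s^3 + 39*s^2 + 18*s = (s + 1)*(s^4 + 8*s^3 + 21*s^2 + 18*s) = s*(s + 1)*(s^3 + 8*s^2 + 21*s + 18) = s*(s + 1)*(s + 2)*(s^2 + 6*s + 9) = s*(s + 1)*(s + 2)*(s + 3)*(s + 3)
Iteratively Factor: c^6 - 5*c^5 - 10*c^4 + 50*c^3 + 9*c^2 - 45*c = (c + 1)*(c^5 - 6*c^4 - 4*c^3 + 54*c^2 - 45*c) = (c - 3)*(c + 1)*(c^4 - 3*c^3 - 13*c^2 + 15*c) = (c - 3)*(c + 1)*(c + 3)*(c^3 - 6*c^2 + 5*c) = (c - 5)*(c - 3)*(c + 1)*(c + 3)*(c^2 - c) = (c - 5)*(c - 3)*(c - 1)*(c + 1)*(c + 3)*(c)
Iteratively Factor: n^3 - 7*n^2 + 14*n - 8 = (n - 4)*(n^2 - 3*n + 2) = (n - 4)*(n - 2)*(n - 1)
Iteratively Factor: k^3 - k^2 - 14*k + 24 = (k - 2)*(k^2 + k - 12) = (k - 2)*(k + 4)*(k - 3)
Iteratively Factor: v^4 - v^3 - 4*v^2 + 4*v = (v + 2)*(v^3 - 3*v^2 + 2*v) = v*(v + 2)*(v^2 - 3*v + 2) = v*(v - 1)*(v + 2)*(v - 2)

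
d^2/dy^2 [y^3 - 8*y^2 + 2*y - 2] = 6*y - 16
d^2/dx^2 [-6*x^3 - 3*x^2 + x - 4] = -36*x - 6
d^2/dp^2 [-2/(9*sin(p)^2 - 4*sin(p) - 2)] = 4*(-162*sin(p)^4 + 54*sin(p)^3 + 199*sin(p)^2 - 104*sin(p) + 34)/(-9*sin(p)^2 + 4*sin(p) + 2)^3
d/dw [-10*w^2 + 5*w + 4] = 5 - 20*w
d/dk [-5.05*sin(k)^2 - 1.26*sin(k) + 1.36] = -(10.1*sin(k) + 1.26)*cos(k)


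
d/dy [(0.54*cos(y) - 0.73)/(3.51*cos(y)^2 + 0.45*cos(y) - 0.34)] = (1.8954*cos(y)^2 - 5.1246*cos(y) - 0.1449)*sin(y)/(12.3201*cos(y)^4 + 3.159*cos(y)^3 - 2.1843*cos(y)^2 - 0.306*cos(y) + 0.1156)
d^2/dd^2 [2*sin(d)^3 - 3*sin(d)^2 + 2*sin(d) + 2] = -18*sin(d)^3 + 12*sin(d)^2 + 10*sin(d) - 6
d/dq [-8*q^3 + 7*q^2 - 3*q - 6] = -24*q^2 + 14*q - 3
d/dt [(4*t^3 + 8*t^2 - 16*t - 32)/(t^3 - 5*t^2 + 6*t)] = 4*(-7*t^2 - 8*t + 12)/(t^2*(t^2 - 6*t + 9))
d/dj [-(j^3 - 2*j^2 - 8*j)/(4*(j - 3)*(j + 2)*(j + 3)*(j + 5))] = (j^4 - 8*j^3 - 11*j^2 + 90*j - 180)/(4*(j^6 + 10*j^5 + 7*j^4 - 180*j^3 - 369*j^2 + 810*j + 2025))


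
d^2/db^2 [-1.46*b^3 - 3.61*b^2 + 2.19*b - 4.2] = -8.76*b - 7.22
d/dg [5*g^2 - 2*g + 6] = 10*g - 2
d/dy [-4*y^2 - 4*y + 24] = -8*y - 4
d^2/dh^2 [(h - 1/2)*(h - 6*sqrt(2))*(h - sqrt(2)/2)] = 6*h - 13*sqrt(2) - 1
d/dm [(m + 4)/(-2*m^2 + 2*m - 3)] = (2*m^2 + 16*m - 11)/(4*m^4 - 8*m^3 + 16*m^2 - 12*m + 9)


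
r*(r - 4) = r^2 - 4*r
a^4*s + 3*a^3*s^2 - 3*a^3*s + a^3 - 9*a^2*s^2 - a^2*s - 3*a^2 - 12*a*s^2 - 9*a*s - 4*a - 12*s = (a - 4)*(a + 1)*(a + 3*s)*(a*s + 1)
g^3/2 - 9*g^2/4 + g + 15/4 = (g/2 + 1/2)*(g - 3)*(g - 5/2)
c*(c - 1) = c^2 - c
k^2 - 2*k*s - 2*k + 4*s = (k - 2)*(k - 2*s)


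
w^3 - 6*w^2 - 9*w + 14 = (w - 7)*(w - 1)*(w + 2)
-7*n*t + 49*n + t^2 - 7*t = (-7*n + t)*(t - 7)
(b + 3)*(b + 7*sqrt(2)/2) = b^2 + 3*b + 7*sqrt(2)*b/2 + 21*sqrt(2)/2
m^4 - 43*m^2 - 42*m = m*(m - 7)*(m + 1)*(m + 6)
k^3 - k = k*(k - 1)*(k + 1)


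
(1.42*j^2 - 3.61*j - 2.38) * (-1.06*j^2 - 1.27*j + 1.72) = -1.5052*j^4 + 2.0232*j^3 + 9.5499*j^2 - 3.1866*j - 4.0936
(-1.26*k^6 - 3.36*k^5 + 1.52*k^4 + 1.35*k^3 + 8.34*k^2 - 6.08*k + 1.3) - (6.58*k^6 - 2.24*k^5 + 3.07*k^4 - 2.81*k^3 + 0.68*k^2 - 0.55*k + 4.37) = -7.84*k^6 - 1.12*k^5 - 1.55*k^4 + 4.16*k^3 + 7.66*k^2 - 5.53*k - 3.07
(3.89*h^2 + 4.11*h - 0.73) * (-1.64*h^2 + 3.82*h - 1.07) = -6.3796*h^4 + 8.1194*h^3 + 12.7351*h^2 - 7.1863*h + 0.7811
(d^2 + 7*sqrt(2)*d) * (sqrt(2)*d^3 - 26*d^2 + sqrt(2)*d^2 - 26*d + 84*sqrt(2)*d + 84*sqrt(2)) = sqrt(2)*d^5 - 12*d^4 + sqrt(2)*d^4 - 98*sqrt(2)*d^3 - 12*d^3 - 98*sqrt(2)*d^2 + 1176*d^2 + 1176*d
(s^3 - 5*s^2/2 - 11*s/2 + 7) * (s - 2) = s^4 - 9*s^3/2 - s^2/2 + 18*s - 14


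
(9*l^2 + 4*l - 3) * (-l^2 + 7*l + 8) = -9*l^4 + 59*l^3 + 103*l^2 + 11*l - 24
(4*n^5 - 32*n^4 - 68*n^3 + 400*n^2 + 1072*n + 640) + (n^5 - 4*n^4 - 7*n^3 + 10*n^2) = 5*n^5 - 36*n^4 - 75*n^3 + 410*n^2 + 1072*n + 640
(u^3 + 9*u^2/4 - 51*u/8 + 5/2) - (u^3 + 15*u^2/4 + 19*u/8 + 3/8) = -3*u^2/2 - 35*u/4 + 17/8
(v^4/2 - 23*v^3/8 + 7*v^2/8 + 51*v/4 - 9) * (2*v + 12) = v^5 + v^4/4 - 131*v^3/4 + 36*v^2 + 135*v - 108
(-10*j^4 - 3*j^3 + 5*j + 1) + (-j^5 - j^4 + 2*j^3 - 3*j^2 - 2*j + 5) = -j^5 - 11*j^4 - j^3 - 3*j^2 + 3*j + 6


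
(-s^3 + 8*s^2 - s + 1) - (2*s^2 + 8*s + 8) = -s^3 + 6*s^2 - 9*s - 7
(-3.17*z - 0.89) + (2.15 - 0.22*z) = 1.26 - 3.39*z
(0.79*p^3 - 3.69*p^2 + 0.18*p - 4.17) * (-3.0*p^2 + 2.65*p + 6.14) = -2.37*p^5 + 13.1635*p^4 - 5.4679*p^3 - 9.6696*p^2 - 9.9453*p - 25.6038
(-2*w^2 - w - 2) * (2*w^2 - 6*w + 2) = -4*w^4 + 10*w^3 - 2*w^2 + 10*w - 4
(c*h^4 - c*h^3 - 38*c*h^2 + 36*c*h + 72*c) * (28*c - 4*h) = 28*c^2*h^4 - 28*c^2*h^3 - 1064*c^2*h^2 + 1008*c^2*h + 2016*c^2 - 4*c*h^5 + 4*c*h^4 + 152*c*h^3 - 144*c*h^2 - 288*c*h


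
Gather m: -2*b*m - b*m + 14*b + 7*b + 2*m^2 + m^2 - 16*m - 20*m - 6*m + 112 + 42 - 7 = 21*b + 3*m^2 + m*(-3*b - 42) + 147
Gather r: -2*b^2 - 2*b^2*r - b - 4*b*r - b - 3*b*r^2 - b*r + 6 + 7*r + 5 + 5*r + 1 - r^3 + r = -2*b^2 - 3*b*r^2 - 2*b - r^3 + r*(-2*b^2 - 5*b + 13) + 12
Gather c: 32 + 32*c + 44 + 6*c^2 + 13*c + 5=6*c^2 + 45*c + 81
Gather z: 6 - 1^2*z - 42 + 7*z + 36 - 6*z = 0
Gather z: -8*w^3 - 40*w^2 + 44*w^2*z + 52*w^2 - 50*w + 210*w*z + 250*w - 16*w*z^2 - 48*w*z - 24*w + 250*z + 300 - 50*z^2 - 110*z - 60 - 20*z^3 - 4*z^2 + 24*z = -8*w^3 + 12*w^2 + 176*w - 20*z^3 + z^2*(-16*w - 54) + z*(44*w^2 + 162*w + 164) + 240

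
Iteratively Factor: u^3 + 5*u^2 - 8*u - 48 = (u + 4)*(u^2 + u - 12) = (u + 4)^2*(u - 3)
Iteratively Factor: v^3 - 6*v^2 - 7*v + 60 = (v - 4)*(v^2 - 2*v - 15) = (v - 5)*(v - 4)*(v + 3)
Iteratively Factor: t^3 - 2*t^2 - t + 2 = (t - 1)*(t^2 - t - 2) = (t - 1)*(t + 1)*(t - 2)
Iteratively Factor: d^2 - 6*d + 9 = (d - 3)*(d - 3)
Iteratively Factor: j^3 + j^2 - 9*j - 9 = (j + 3)*(j^2 - 2*j - 3) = (j - 3)*(j + 3)*(j + 1)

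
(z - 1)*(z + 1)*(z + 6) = z^3 + 6*z^2 - z - 6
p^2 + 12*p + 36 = (p + 6)^2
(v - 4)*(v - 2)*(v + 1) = v^3 - 5*v^2 + 2*v + 8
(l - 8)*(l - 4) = l^2 - 12*l + 32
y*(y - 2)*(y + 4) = y^3 + 2*y^2 - 8*y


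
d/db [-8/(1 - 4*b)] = -32/(4*b - 1)^2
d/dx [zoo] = 0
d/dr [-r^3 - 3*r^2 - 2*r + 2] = -3*r^2 - 6*r - 2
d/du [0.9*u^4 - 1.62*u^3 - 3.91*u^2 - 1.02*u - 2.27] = 3.6*u^3 - 4.86*u^2 - 7.82*u - 1.02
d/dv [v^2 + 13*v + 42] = 2*v + 13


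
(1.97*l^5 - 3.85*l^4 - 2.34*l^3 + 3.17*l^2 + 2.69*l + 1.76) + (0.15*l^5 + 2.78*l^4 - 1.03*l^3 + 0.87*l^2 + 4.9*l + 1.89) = 2.12*l^5 - 1.07*l^4 - 3.37*l^3 + 4.04*l^2 + 7.59*l + 3.65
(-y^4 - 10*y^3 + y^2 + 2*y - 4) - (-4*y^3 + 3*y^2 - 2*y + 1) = -y^4 - 6*y^3 - 2*y^2 + 4*y - 5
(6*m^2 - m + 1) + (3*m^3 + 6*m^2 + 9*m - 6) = 3*m^3 + 12*m^2 + 8*m - 5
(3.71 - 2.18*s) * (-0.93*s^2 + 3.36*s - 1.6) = 2.0274*s^3 - 10.7751*s^2 + 15.9536*s - 5.936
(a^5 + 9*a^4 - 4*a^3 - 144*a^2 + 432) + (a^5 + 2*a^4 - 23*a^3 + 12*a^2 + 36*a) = 2*a^5 + 11*a^4 - 27*a^3 - 132*a^2 + 36*a + 432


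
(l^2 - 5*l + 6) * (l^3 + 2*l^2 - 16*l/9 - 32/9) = l^5 - 3*l^4 - 52*l^3/9 + 52*l^2/3 + 64*l/9 - 64/3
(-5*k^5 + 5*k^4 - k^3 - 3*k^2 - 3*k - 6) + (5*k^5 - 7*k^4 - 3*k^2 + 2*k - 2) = -2*k^4 - k^3 - 6*k^2 - k - 8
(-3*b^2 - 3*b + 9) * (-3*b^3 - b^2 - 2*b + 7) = 9*b^5 + 12*b^4 - 18*b^3 - 24*b^2 - 39*b + 63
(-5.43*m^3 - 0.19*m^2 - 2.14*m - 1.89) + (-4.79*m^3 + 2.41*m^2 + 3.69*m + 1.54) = -10.22*m^3 + 2.22*m^2 + 1.55*m - 0.35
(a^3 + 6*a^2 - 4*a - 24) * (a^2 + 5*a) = a^5 + 11*a^4 + 26*a^3 - 44*a^2 - 120*a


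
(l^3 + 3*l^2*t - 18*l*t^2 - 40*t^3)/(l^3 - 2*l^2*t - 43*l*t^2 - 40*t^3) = (-l^2 + 2*l*t + 8*t^2)/(-l^2 + 7*l*t + 8*t^2)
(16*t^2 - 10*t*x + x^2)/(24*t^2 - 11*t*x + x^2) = (-2*t + x)/(-3*t + x)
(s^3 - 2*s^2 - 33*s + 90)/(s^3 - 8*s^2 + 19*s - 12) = (s^2 + s - 30)/(s^2 - 5*s + 4)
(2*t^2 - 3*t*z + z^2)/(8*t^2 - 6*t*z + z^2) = (-t + z)/(-4*t + z)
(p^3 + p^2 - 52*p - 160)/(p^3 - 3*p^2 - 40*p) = (p + 4)/p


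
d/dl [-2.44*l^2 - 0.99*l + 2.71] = -4.88*l - 0.99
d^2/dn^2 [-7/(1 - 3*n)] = 126/(3*n - 1)^3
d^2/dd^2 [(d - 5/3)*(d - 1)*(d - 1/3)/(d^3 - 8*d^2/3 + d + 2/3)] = 2*(-27*d^3 + 297*d^2 - 549*d + 371)/(3*(27*d^6 - 135*d^5 + 171*d^4 + 55*d^3 - 114*d^2 - 60*d - 8))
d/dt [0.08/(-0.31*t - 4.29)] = 0.0248/(0.31*t + 4.29)^2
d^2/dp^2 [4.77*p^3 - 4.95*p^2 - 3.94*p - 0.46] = 28.62*p - 9.9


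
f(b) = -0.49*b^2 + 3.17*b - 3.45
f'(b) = 3.17 - 0.98*b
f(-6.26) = -42.50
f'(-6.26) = 9.30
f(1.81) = 0.68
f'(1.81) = 1.40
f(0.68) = -1.52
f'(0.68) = 2.50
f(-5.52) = -35.88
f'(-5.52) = 8.58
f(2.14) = 1.09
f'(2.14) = 1.07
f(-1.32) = -8.49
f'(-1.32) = 4.46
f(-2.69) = -15.52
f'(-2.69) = 5.81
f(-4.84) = -30.27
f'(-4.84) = 7.91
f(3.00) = 1.65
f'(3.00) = 0.23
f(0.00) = -3.45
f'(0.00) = 3.17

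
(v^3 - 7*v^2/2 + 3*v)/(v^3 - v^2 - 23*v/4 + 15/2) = 2*v/(2*v + 5)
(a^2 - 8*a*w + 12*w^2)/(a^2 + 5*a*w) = (a^2 - 8*a*w + 12*w^2)/(a*(a + 5*w))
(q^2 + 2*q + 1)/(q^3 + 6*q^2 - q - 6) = (q + 1)/(q^2 + 5*q - 6)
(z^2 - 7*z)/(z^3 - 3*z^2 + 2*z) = (z - 7)/(z^2 - 3*z + 2)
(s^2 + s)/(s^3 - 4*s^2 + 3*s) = (s + 1)/(s^2 - 4*s + 3)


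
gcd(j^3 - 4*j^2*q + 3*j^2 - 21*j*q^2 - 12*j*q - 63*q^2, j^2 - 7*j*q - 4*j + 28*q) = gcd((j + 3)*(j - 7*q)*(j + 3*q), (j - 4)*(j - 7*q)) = -j + 7*q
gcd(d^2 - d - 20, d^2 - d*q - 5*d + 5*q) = d - 5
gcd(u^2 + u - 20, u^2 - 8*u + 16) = u - 4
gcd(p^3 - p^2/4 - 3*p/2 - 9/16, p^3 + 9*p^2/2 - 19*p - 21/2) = p + 1/2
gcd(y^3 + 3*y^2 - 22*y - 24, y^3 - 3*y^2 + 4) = y + 1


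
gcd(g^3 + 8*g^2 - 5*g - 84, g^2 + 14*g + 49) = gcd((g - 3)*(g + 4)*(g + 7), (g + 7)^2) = g + 7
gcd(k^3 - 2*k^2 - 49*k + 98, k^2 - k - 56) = k + 7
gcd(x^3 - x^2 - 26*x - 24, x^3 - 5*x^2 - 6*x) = x^2 - 5*x - 6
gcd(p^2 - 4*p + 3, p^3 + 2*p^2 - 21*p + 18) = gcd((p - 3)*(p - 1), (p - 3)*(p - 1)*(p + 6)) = p^2 - 4*p + 3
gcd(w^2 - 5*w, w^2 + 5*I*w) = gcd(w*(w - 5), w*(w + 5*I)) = w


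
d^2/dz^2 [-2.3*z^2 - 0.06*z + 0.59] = -4.60000000000000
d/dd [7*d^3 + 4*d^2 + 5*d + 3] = 21*d^2 + 8*d + 5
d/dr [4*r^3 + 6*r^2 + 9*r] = 12*r^2 + 12*r + 9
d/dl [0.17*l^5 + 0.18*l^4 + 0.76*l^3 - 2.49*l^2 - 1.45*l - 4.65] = 0.85*l^4 + 0.72*l^3 + 2.28*l^2 - 4.98*l - 1.45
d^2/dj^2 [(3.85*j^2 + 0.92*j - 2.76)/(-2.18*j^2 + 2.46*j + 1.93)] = (-50.037976*j^3 - 18.491196*j^2 - 112.032816*j + 36.683902)/(10.360232*j^6 - 35.072712*j^5 + 12.061068*j^4 + 47.214288*j^3 - 10.677918*j^2 - 27.489762*j - 7.189057)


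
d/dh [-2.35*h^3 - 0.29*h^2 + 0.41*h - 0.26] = -7.05*h^2 - 0.58*h + 0.41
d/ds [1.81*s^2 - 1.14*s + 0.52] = 3.62*s - 1.14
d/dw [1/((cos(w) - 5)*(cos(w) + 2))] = (2*cos(w) - 3)*sin(w)/((cos(w) - 5)^2*(cos(w) + 2)^2)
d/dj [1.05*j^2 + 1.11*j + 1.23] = 2.1*j + 1.11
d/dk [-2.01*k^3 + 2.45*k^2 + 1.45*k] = -6.03*k^2 + 4.9*k + 1.45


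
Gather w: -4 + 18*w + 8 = 18*w + 4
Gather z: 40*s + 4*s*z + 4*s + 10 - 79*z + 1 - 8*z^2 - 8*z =44*s - 8*z^2 + z*(4*s - 87) + 11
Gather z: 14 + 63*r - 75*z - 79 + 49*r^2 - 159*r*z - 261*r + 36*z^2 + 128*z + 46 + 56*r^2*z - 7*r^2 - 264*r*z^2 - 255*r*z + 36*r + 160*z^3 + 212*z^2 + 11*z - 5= 42*r^2 - 162*r + 160*z^3 + z^2*(248 - 264*r) + z*(56*r^2 - 414*r + 64) - 24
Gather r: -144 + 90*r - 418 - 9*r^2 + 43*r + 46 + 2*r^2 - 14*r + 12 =-7*r^2 + 119*r - 504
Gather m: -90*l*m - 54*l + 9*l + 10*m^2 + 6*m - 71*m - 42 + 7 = -45*l + 10*m^2 + m*(-90*l - 65) - 35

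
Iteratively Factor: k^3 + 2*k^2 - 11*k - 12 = (k - 3)*(k^2 + 5*k + 4) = (k - 3)*(k + 4)*(k + 1)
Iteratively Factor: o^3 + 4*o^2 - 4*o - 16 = (o + 2)*(o^2 + 2*o - 8) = (o - 2)*(o + 2)*(o + 4)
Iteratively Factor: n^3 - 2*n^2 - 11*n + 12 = (n + 3)*(n^2 - 5*n + 4) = (n - 4)*(n + 3)*(n - 1)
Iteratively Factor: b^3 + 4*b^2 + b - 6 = (b + 3)*(b^2 + b - 2) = (b - 1)*(b + 3)*(b + 2)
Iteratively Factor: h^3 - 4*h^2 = (h - 4)*(h^2) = h*(h - 4)*(h)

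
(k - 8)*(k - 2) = k^2 - 10*k + 16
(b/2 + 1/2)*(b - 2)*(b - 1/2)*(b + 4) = b^4/2 + 5*b^3/4 - 15*b^2/4 - 5*b/2 + 2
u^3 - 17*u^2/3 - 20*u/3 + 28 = (u - 6)*(u - 2)*(u + 7/3)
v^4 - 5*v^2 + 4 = (v - 2)*(v - 1)*(v + 1)*(v + 2)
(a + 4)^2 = a^2 + 8*a + 16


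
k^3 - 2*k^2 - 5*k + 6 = (k - 3)*(k - 1)*(k + 2)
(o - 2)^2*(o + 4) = o^3 - 12*o + 16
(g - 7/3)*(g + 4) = g^2 + 5*g/3 - 28/3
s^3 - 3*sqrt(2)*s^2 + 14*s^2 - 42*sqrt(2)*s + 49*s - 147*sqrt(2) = (s + 7)^2*(s - 3*sqrt(2))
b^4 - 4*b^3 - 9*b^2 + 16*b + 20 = (b - 5)*(b - 2)*(b + 1)*(b + 2)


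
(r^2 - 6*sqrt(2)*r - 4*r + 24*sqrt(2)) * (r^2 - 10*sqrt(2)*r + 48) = r^4 - 16*sqrt(2)*r^3 - 4*r^3 + 64*sqrt(2)*r^2 + 168*r^2 - 672*r - 288*sqrt(2)*r + 1152*sqrt(2)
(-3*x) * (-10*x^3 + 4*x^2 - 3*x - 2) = 30*x^4 - 12*x^3 + 9*x^2 + 6*x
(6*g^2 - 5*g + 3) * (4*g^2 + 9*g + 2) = 24*g^4 + 34*g^3 - 21*g^2 + 17*g + 6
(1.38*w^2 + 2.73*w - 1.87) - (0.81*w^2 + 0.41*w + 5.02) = 0.57*w^2 + 2.32*w - 6.89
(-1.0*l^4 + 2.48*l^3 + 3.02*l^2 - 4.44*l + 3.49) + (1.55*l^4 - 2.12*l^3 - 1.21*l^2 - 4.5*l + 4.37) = 0.55*l^4 + 0.36*l^3 + 1.81*l^2 - 8.94*l + 7.86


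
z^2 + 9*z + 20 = (z + 4)*(z + 5)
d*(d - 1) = d^2 - d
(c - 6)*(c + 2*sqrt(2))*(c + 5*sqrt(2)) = c^3 - 6*c^2 + 7*sqrt(2)*c^2 - 42*sqrt(2)*c + 20*c - 120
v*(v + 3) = v^2 + 3*v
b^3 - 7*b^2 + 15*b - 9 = (b - 3)^2*(b - 1)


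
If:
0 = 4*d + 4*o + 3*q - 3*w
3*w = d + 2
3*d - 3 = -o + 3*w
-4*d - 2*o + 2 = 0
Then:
No Solution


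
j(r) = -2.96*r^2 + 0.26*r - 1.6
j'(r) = 0.26 - 5.92*r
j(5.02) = -74.89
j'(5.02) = -29.46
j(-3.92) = -48.10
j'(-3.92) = 23.47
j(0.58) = -2.44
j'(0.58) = -3.17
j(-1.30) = -6.94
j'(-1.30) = 7.96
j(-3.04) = -29.75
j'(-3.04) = 18.26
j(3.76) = -42.47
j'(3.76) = -22.00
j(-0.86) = -4.01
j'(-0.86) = 5.35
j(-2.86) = -26.56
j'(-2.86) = 17.19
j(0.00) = -1.60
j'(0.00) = 0.26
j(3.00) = -27.46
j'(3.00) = -17.50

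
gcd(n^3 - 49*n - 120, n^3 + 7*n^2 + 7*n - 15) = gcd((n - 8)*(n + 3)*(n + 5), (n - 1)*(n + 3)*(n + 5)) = n^2 + 8*n + 15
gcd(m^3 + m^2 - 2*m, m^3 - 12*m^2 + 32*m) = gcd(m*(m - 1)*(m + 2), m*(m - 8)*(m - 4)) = m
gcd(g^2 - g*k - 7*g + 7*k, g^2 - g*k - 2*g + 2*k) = g - k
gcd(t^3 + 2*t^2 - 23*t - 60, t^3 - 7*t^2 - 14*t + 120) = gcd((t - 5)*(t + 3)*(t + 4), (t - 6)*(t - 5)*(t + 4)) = t^2 - t - 20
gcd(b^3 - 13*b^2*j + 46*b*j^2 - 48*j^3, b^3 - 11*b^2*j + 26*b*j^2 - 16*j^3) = b^2 - 10*b*j + 16*j^2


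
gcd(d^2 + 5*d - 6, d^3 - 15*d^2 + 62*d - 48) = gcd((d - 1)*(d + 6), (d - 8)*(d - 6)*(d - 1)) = d - 1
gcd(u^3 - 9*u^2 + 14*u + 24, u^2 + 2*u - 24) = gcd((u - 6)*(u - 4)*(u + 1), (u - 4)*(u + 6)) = u - 4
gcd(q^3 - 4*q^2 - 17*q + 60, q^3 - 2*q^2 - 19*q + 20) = q^2 - q - 20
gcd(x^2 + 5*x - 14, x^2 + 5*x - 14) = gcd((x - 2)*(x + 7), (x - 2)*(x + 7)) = x^2 + 5*x - 14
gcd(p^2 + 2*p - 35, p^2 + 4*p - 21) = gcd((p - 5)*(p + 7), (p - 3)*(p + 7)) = p + 7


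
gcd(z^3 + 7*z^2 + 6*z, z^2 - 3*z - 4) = z + 1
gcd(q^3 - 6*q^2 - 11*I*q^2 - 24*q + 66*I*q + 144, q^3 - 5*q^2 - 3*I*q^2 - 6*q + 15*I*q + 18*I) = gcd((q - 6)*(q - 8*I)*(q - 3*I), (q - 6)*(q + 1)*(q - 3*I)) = q^2 + q*(-6 - 3*I) + 18*I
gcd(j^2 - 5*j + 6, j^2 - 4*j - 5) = 1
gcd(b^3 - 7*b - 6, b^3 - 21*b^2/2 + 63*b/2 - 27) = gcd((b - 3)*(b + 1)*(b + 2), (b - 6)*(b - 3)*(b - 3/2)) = b - 3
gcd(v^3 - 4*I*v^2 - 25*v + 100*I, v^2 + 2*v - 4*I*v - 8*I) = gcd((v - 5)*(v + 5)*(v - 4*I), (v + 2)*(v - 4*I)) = v - 4*I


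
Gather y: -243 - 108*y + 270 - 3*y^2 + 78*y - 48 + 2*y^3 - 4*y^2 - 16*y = 2*y^3 - 7*y^2 - 46*y - 21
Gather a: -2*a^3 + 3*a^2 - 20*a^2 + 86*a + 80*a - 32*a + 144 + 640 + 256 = -2*a^3 - 17*a^2 + 134*a + 1040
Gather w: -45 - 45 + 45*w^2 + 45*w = 45*w^2 + 45*w - 90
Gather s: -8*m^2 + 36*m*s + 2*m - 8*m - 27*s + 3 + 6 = -8*m^2 - 6*m + s*(36*m - 27) + 9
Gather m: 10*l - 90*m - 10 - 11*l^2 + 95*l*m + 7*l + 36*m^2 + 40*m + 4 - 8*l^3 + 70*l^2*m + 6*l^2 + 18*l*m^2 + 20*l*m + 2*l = -8*l^3 - 5*l^2 + 19*l + m^2*(18*l + 36) + m*(70*l^2 + 115*l - 50) - 6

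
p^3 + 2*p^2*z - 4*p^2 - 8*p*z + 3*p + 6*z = (p - 3)*(p - 1)*(p + 2*z)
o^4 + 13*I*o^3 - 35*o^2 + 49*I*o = o*(o - I)*(o + 7*I)^2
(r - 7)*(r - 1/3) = r^2 - 22*r/3 + 7/3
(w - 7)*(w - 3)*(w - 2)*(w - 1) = w^4 - 13*w^3 + 53*w^2 - 83*w + 42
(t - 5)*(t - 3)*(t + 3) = t^3 - 5*t^2 - 9*t + 45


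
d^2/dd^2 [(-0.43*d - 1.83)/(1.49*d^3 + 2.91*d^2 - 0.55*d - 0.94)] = (-5.727858*d^5 - 59.940018*d^4 - 134.942488*d^3 - 91.208724*d^2 - 4.86243*d - 10.674094)/(3.307949*d^9 + 19.381473*d^8 + 34.189242*d^7 + 4.073019*d^6 - 37.074666*d^5 - 16.617237*d^4 + 12.810137*d^3 + 6.860778*d^2 - 1.45794*d - 0.830584)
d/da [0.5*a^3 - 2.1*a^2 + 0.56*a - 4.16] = 1.5*a^2 - 4.2*a + 0.56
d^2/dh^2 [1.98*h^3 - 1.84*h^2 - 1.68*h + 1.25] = 11.88*h - 3.68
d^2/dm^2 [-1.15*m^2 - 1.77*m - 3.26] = -2.30000000000000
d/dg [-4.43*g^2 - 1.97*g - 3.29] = -8.86*g - 1.97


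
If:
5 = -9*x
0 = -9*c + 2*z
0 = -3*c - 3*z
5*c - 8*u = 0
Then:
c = 0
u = 0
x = -5/9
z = 0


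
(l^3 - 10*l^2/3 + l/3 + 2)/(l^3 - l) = (l^2 - 7*l/3 - 2)/(l*(l + 1))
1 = 1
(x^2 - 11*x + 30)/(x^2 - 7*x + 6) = (x - 5)/(x - 1)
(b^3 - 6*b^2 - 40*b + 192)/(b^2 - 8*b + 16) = (b^2 - 2*b - 48)/(b - 4)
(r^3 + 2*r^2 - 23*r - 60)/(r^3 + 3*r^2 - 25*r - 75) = (r + 4)/(r + 5)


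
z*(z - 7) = z^2 - 7*z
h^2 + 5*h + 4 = (h + 1)*(h + 4)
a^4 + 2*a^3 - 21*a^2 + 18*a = a*(a - 3)*(a - 1)*(a + 6)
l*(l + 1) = l^2 + l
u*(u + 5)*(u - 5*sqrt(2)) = u^3 - 5*sqrt(2)*u^2 + 5*u^2 - 25*sqrt(2)*u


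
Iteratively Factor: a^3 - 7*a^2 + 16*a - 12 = (a - 2)*(a^2 - 5*a + 6) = (a - 3)*(a - 2)*(a - 2)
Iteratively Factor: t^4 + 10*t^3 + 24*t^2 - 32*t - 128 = (t + 4)*(t^3 + 6*t^2 - 32) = (t - 2)*(t + 4)*(t^2 + 8*t + 16) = (t - 2)*(t + 4)^2*(t + 4)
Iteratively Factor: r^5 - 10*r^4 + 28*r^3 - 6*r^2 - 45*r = (r - 3)*(r^4 - 7*r^3 + 7*r^2 + 15*r) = (r - 5)*(r - 3)*(r^3 - 2*r^2 - 3*r) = r*(r - 5)*(r - 3)*(r^2 - 2*r - 3) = r*(r - 5)*(r - 3)^2*(r + 1)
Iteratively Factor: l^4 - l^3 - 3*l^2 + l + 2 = (l - 2)*(l^3 + l^2 - l - 1) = (l - 2)*(l + 1)*(l^2 - 1) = (l - 2)*(l + 1)^2*(l - 1)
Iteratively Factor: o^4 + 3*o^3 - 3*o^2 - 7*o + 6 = (o - 1)*(o^3 + 4*o^2 + o - 6) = (o - 1)*(o + 2)*(o^2 + 2*o - 3) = (o - 1)^2*(o + 2)*(o + 3)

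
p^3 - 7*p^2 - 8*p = p*(p - 8)*(p + 1)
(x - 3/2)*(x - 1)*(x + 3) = x^3 + x^2/2 - 6*x + 9/2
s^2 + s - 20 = (s - 4)*(s + 5)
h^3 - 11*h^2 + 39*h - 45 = (h - 5)*(h - 3)^2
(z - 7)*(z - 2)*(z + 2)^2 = z^4 - 5*z^3 - 18*z^2 + 20*z + 56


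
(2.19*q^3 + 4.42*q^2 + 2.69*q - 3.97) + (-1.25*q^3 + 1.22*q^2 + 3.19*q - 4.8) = 0.94*q^3 + 5.64*q^2 + 5.88*q - 8.77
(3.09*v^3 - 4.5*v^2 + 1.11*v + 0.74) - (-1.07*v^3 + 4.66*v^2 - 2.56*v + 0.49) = 4.16*v^3 - 9.16*v^2 + 3.67*v + 0.25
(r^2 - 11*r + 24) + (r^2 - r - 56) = 2*r^2 - 12*r - 32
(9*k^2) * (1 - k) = -9*k^3 + 9*k^2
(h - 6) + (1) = h - 5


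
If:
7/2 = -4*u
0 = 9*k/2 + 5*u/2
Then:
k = 35/72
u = -7/8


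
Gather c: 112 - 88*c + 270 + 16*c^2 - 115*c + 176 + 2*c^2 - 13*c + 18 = 18*c^2 - 216*c + 576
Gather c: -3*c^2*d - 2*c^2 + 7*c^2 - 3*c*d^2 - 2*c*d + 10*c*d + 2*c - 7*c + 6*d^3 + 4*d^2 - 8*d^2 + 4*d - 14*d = c^2*(5 - 3*d) + c*(-3*d^2 + 8*d - 5) + 6*d^3 - 4*d^2 - 10*d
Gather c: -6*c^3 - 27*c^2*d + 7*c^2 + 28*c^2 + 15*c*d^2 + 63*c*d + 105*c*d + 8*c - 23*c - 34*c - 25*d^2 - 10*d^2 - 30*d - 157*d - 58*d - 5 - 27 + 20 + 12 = -6*c^3 + c^2*(35 - 27*d) + c*(15*d^2 + 168*d - 49) - 35*d^2 - 245*d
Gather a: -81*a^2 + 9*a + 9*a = -81*a^2 + 18*a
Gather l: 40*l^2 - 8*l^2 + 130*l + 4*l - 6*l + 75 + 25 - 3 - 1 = 32*l^2 + 128*l + 96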